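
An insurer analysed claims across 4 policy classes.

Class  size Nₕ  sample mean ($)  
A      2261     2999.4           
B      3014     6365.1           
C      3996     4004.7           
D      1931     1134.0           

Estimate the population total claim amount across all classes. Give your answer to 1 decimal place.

A: 2261·2999.4 = 6781643.4
B: 3014·6365.1 = 19184411.4
C: 3996·4004.7 = 16002781.2
D: 1931·1134.0 = 2189754
τ̂ = Σ Nₕx̄ₕ = 44158590.0.

44158590.0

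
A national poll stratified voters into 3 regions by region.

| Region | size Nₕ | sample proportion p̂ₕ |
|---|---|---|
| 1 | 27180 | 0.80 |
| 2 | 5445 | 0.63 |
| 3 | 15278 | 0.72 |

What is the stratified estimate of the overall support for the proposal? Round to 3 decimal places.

0.755

N = 27180 + 5445 + 15278 = 47903.
Overall proportion = Σ (Nₕ/N)·p̂ₕ.
Σ Nₕp̂ₕ = 21744 + 3430.35 + 11000.16 = 36174.51.
36174.51 / 47903 = 0.75516... → 0.755.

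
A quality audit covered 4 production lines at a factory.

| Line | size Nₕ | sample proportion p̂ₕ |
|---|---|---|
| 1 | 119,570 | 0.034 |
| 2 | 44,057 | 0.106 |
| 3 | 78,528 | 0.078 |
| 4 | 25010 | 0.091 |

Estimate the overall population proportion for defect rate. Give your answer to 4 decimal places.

N = 119570 + 44057 + 78528 + 25010 = 267165.
Overall proportion = Σ (Nₕ/N)·p̂ₕ.
Σ Nₕp̂ₕ = 4065.38 + 4670.042 + 6125.184 + 2275.91 = 17136.516.
17136.516 / 267165 = 0.064142... → 0.0641.

0.0641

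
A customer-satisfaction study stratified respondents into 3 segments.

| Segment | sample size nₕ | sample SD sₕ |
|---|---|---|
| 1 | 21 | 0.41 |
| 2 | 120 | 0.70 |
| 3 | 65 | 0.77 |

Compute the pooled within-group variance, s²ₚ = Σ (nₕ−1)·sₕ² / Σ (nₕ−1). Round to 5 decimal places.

0.49073

1: (21−1)·0.41² = 20·0.1681 = 3.362
2: (120−1)·0.70² = 119·0.49 = 58.31
3: (65−1)·0.77² = 64·0.5929 = 37.9456
Numerator = 99.6176; denominator = Σ(nₕ−1) = 203.
s²ₚ = 99.6176/203 = 0.4907271... → 0.49073.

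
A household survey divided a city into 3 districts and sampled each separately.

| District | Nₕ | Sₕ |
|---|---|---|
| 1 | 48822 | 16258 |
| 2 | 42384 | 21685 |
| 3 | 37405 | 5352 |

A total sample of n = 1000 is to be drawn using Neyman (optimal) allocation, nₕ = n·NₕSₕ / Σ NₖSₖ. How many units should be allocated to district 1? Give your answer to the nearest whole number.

415

Σ NₕSₕ = 48822·16258 + 42384·21685 + 37405·5352 = 1913036676.
Share for 1: 793748076/1913036676 = 0.41492.
n_1 = 1000 × 0.41492 = 414.915... → 415.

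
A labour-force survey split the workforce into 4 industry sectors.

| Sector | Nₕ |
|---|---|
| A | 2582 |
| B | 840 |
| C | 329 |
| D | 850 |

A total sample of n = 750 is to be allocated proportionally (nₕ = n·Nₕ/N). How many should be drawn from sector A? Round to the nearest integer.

421

Share of sector A = 2582/4601 = 0.56118.
Allocate 750 × 0.56118 = 420.887... → 421.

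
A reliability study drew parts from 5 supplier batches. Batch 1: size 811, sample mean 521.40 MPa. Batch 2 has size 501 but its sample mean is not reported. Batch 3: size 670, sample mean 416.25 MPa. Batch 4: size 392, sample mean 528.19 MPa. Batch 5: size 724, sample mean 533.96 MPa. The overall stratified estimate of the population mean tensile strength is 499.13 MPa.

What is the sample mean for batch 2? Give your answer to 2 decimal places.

500.85

Σ Nₕx̄ₕ = N·μ, so 501·x̄_2 = 3098·499.13 − (811·521.40 + 670·416.25 + 392·528.19 + 724·533.96).
= 1546304.74 − 1295380.42 = 250924.32.
x̄_2 = 250924.32 / 501 = 500.8469... → 500.85.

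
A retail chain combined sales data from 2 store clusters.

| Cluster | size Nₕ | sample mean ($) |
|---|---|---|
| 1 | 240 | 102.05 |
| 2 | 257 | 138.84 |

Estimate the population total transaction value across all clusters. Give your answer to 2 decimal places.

60173.88

Estimate total by summing Nₕ·x̄ₕ over strata.
240·102.05 + 257·138.84 = 24492 + 35681.88 = 60173.88.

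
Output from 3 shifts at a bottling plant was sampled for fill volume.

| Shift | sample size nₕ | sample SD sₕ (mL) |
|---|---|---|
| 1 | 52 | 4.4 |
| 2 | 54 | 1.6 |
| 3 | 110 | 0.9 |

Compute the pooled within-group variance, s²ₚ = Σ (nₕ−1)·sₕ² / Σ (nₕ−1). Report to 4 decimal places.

Degrees of freedom: 51 + 53 + 109 = 213.
Σ(nₕ−1)sₕ² = 51·19.36 + 53·2.56 + 109·0.81 = 1211.33.
s²ₚ = 1211.33 / 213 = 5.686995... → 5.6870.

5.6870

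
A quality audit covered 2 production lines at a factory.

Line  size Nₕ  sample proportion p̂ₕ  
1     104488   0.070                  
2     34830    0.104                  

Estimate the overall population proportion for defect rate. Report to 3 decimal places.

N = 104488 + 34830 = 139318.
Overall proportion = Σ (Nₕ/N)·p̂ₕ.
Σ Nₕp̂ₕ = 7314.16 + 3622.32 = 10936.48.
10936.48 / 139318 = 0.07850... → 0.079.

0.079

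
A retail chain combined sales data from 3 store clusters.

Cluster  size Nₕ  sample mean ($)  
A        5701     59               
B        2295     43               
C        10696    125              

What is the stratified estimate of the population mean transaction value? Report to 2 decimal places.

94.80

N = 5701 + 2295 + 10696 = 18692.
Overall mean = Σ (Nₕ/N)·x̄ₕ — weight by population share, not a simple average.
Σ Nₕx̄ₕ = 5701·59 + 2295·43 + 10696·125 = 336359 + 98685 + 1337000 = 1772044.
Divide by N: 1772044 / 18692 = 94.8023... → 94.80.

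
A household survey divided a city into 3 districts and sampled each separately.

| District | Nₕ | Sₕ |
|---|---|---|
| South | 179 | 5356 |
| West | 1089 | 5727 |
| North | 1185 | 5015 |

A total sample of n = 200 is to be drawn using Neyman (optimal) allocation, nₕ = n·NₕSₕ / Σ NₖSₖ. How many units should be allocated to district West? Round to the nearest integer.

Σ NₕSₕ = 179·5356 + 1089·5727 + 1185·5015 = 13138202.
Share for West: 6236703/13138202 = 0.47470.
n_West = 200 × 0.47470 = 94.940... → 95.

95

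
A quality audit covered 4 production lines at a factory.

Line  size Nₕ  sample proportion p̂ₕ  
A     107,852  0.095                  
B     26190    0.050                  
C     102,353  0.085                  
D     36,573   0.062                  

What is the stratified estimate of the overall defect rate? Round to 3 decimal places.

0.083

Wₕ = Nₕ/N with N = 272968: 0.3951, 0.0959, 0.3750, 0.1340.
p̂_st = 0.3951·0.095 + 0.0959·0.050 + 0.3750·0.085 + 0.1340·0.062 ≈ 0.08251... → 0.083.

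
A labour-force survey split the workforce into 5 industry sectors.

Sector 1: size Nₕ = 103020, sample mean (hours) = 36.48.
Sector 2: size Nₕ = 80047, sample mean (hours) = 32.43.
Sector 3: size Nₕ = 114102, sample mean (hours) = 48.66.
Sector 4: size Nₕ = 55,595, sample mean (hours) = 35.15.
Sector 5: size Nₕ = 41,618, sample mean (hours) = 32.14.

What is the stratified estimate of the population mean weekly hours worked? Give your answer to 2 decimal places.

x̄_st = (Σ Nₕx̄ₕ) / (Σ Nₕ) = (103020·36.48 + 80047·32.43 + 114102·48.66 + 55595·35.15 + 41618·32.14) / 394382
= 15198063.9 / 394382 = 38.5364... → 38.54.

38.54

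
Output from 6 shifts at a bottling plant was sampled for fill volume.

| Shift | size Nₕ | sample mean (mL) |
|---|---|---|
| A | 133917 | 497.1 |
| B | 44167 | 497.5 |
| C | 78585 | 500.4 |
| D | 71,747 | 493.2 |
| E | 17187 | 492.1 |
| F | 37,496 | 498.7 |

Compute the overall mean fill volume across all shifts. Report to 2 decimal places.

497.02

N = 133917 + 44167 + 78585 + 71747 + 17187 + 37496 = 383099.
Overall mean = Σ (Nₕ/N)·x̄ₕ — weight by population share, not a simple average.
Σ Nₕx̄ₕ = 133917·497.1 + 44167·497.5 + 78585·500.4 + 71747·493.2 + 17187·492.1 + 37496·498.7 = 66570140.7 + 21973082.5 + 39323934 + 35385620.4 + 8457722.7 + 18699255.2 = 190409755.5.
Divide by N: 190409755.5 / 383099 = 497.0249... → 497.02.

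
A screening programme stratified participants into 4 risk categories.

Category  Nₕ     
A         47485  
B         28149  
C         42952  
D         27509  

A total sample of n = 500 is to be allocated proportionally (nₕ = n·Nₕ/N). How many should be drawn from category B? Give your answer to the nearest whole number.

96

N = 47485 + 28149 + 42952 + 27509 = 146095.
n_B = 500·28149/146095 = 96.338... → 96.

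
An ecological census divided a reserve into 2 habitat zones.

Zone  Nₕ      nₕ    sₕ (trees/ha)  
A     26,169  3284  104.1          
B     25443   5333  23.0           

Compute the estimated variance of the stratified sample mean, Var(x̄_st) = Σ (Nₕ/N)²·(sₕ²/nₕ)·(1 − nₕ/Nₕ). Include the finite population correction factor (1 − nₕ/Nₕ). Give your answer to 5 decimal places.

N = 51612; Wₕ = Nₕ/N.
zone A: (26169/51612)²·104.1²/3284·(1 − 3284/26169) = 0.74188224
zone B: (25443/51612)²·23.0²/5333·(1 − 5333/25443) = 0.01905299
Sum = 0.76093523 → 0.76094.

0.76094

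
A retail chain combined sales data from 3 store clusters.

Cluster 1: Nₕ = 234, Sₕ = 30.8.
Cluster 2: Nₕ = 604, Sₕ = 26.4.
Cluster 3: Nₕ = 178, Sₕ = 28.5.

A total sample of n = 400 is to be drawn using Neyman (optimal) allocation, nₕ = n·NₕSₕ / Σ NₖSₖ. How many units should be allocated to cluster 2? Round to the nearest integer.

226

Σ NₕSₕ = 234·30.8 + 604·26.4 + 178·28.5 = 28225.8.
Share for 2: 15945.6/28225.8 = 0.56493.
n_2 = 400 × 0.56493 = 225.972... → 226.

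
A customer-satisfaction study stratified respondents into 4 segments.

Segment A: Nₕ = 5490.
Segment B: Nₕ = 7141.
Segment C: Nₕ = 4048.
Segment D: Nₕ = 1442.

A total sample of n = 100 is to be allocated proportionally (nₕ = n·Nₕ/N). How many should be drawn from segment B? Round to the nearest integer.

39

Share of segment B = 7141/18121 = 0.39407.
Allocate 100 × 0.39407 = 39.407... → 39.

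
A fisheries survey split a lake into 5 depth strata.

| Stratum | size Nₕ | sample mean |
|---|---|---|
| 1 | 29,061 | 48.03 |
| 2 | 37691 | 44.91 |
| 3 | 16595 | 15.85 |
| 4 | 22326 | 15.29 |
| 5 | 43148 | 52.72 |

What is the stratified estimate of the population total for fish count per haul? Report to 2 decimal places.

5967660.49

1: 29061·48.03 = 1395799.83
2: 37691·44.91 = 1692702.81
3: 16595·15.85 = 263030.75
4: 22326·15.29 = 341364.54
5: 43148·52.72 = 2274762.56
τ̂ = Σ Nₕx̄ₕ = 5967660.49.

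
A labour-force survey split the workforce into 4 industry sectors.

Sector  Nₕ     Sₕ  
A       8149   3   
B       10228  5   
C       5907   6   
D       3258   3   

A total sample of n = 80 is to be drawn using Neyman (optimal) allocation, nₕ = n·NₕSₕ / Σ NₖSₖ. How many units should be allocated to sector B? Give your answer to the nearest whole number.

34

Σ NₕSₕ = 8149·3 + 10228·5 + 5907·6 + 3258·3 = 120803.
Share for B: 51140/120803 = 0.42333.
n_B = 80 × 0.42333 = 33.867... → 34.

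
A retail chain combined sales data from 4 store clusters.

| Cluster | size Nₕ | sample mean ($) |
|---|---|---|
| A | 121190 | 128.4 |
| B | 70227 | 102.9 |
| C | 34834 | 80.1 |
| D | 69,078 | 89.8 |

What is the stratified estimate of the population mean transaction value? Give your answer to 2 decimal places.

x̄_st = (Σ Nₕx̄ₕ) / (Σ Nₕ) = (121190·128.4 + 70227·102.9 + 34834·80.1 + 69078·89.8) / 295329
= 31780562.1 / 295329 = 107.6107... → 107.61.

107.61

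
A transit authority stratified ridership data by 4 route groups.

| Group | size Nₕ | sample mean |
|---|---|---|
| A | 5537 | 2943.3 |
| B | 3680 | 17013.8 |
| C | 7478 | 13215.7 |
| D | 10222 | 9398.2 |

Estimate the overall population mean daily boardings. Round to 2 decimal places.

x̄_st = (Σ Nₕx̄ₕ) / (Σ Nₕ) = (5537·2943.3 + 3680·17013.8 + 7478·13215.7 + 10222·9398.2) / 26917
= 273803241.1 / 26917 = 10172.1307... → 10172.13.

10172.13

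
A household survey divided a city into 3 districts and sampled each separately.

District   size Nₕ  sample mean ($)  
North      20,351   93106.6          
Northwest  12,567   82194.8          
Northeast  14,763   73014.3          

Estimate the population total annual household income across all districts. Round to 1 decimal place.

North: 20351·93106.6 = 1894812416.6
Northwest: 12567·82194.8 = 1032942051.6
Northeast: 14763·73014.3 = 1077910110.9
τ̂ = Σ Nₕx̄ₕ = 4005664579.1.

4005664579.1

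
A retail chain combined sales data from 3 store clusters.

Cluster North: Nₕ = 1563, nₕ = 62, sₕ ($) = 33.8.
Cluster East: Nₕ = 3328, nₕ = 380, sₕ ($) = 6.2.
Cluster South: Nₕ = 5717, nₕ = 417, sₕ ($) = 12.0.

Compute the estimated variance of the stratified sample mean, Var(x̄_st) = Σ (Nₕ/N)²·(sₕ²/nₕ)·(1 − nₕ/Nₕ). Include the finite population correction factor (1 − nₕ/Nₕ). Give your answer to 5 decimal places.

N = 10608; Wₕ = Nₕ/N.
cluster North: (1563/10608)²·33.8²/62·(1 − 62/1563) = 0.38416196
cluster East: (3328/10608)²·6.2²/380·(1 − 380/3328) = 0.00881949
cluster South: (5717/10608)²·12.0²/417·(1 − 417/5717) = 0.09298298
Sum = 0.48596444 → 0.48596.

0.48596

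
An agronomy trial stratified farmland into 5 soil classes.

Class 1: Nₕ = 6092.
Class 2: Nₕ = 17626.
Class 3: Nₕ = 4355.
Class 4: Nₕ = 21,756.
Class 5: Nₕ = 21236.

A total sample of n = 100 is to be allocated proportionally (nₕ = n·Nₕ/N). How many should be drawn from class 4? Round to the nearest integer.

31

N = 6092 + 17626 + 4355 + 21756 + 21236 = 71065.
n_4 = 100·21756/71065 = 30.614... → 31.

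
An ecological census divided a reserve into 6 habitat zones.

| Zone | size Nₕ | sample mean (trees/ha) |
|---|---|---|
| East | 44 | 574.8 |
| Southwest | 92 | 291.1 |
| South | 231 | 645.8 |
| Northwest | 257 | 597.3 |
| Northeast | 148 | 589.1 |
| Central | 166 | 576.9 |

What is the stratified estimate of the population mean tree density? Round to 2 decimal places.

573.25

N = 44 + 92 + 231 + 257 + 148 + 166 = 938.
Weight each subgroup mean by Nₕ/N and sum.
Σ Nₕx̄ₕ = 44·574.8 + 92·291.1 + 231·645.8 + 257·597.3 + 148·589.1 + 166·576.9 = 25291.2 + 26781.2 + 149179.8 + 153506.1 + 87186.8 + 95765.4 = 537710.5.
Divide by N: 537710.5 / 938 = 573.2521... → 573.25.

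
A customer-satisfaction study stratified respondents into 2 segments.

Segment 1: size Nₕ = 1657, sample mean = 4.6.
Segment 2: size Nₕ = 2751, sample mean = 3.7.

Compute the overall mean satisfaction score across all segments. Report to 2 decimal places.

4.04

N = 1657 + 2751 = 4408.
Weight each subgroup mean by Nₕ/N and sum.
Σ Nₕx̄ₕ = 1657·4.6 + 2751·3.7 = 7622.2 + 10178.7 = 17800.9.
Divide by N: 17800.9 / 4408 = 4.0383... → 4.04.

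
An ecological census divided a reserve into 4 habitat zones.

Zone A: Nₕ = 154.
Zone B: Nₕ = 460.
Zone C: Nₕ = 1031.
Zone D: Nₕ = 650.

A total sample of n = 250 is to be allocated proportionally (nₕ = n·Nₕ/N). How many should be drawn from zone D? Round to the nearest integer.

N = 154 + 460 + 1031 + 650 = 2295.
n_D = 250·650/2295 = 70.806... → 71.

71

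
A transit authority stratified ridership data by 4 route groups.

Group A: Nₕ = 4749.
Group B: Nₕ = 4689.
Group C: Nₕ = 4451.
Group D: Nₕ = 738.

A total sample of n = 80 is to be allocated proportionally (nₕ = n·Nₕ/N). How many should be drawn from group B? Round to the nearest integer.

26

Share of group B = 4689/14627 = 0.32057.
Allocate 80 × 0.32057 = 25.646... → 26.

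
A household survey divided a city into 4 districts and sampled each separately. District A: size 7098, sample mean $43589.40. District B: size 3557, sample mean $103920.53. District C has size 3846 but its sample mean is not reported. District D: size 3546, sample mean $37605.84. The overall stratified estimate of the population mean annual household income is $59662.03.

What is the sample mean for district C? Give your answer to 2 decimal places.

N = 7098 + 3557 + 3846 + 3546 = 18047.
Overall total = μ·N = 59662.03·18047 = 1076720655.41.
Subtract the known strata: 7098·43589.40 + 3557·103920.53 + 3546·37605.84 = 812393195.05.
Remaining total for district C: 1076720655.41 − 812393195.05 = 264327460.36.
Divide by its size: 264327460.36 / 3846 = 68727.8888... → 68727.89.

68727.89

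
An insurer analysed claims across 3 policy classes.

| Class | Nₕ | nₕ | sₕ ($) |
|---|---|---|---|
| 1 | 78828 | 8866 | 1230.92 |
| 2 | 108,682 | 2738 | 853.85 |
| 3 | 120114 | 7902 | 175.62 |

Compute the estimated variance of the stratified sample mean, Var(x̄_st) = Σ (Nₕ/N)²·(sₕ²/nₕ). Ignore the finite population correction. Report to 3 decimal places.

N = 307624. Term for each stratum: Wₕ²sₕ²/nₕ.
Var(x̄_st) = 11.221541 + 33.235677 + 0.595056 = 45.052275 → 45.052.

45.052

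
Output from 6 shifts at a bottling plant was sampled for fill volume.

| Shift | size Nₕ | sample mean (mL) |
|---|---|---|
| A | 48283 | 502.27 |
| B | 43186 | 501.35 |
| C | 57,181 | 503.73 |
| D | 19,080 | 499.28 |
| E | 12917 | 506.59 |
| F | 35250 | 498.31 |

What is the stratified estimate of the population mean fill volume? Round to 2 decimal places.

501.82

N = 48283 + 43186 + 57181 + 19080 + 12917 + 35250 = 215897.
Weight each subgroup mean by Nₕ/N and sum.
Σ Nₕx̄ₕ = 48283·502.27 + 43186·501.35 + 57181·503.73 + 19080·499.28 + 12917·506.59 + 35250·498.31 = 24251102.41 + 21651301.1 + 28803785.13 + 9526262.4 + 6543623.03 + 17565427.5 = 108341501.57.
Divide by N: 108341501.57 / 215897 = 501.8203... → 501.82.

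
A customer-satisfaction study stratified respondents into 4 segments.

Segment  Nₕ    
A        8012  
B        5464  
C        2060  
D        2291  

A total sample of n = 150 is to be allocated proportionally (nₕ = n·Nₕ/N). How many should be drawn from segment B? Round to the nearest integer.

Share of segment B = 5464/17827 = 0.30650.
Allocate 150 × 0.30650 = 45.975... → 46.

46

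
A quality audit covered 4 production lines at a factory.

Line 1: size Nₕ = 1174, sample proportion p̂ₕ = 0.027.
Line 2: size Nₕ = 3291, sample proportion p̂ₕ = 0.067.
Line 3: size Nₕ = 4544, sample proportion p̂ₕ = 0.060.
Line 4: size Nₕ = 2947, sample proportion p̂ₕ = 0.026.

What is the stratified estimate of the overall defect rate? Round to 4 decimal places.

N = 1174 + 3291 + 4544 + 2947 = 11956.
Overall proportion = Σ (Nₕ/N)·p̂ₕ.
Σ Nₕp̂ₕ = 31.698 + 220.497 + 272.64 + 76.622 = 601.457.
601.457 / 11956 = 0.050306... → 0.0503.

0.0503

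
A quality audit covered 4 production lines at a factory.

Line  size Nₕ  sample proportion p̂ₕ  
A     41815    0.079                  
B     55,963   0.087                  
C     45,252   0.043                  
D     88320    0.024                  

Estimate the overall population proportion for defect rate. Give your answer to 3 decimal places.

0.053

Wₕ = Nₕ/N with N = 231350: 0.1807, 0.2419, 0.1956, 0.3818.
p̂_st = 0.1807·0.079 + 0.2419·0.087 + 0.1956·0.043 + 0.3818·0.024 ≈ 0.05290... → 0.053.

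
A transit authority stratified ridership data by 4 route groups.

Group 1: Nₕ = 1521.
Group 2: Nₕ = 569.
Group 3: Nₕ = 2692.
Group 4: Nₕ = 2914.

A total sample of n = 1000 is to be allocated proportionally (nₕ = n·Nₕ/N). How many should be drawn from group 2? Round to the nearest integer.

Share of group 2 = 569/7696 = 0.07393.
Allocate 1000 × 0.07393 = 73.935... → 74.

74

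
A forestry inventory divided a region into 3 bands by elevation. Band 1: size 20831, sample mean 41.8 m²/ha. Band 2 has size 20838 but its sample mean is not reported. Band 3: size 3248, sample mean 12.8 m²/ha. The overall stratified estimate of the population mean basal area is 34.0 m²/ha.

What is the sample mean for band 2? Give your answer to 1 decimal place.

29.5

N = 20831 + 20838 + 3248 = 44917.
Overall total = μ·N = 34.0·44917 = 1527178.
Subtract the known strata: 20831·41.8 + 3248·12.8 = 912310.2.
Remaining total for band 2: 1527178 − 912310.2 = 614867.8.
Divide by its size: 614867.8 / 20838 = 29.507... → 29.5.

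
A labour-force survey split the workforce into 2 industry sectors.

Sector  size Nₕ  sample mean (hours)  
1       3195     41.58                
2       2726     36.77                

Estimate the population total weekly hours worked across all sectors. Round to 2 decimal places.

1: 3195·41.58 = 132848.1
2: 2726·36.77 = 100235.02
τ̂ = Σ Nₕx̄ₕ = 233083.12.

233083.12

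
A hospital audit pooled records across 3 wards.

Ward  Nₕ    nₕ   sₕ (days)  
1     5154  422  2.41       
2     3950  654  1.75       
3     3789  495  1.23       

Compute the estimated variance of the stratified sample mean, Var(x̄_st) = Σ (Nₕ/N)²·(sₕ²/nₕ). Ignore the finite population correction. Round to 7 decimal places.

0.0029029

N = 12893; Wₕ = Nₕ/N.
ward 1: (5154/12893)²·2.41²/422 = 0.0021993913
ward 2: (3950/12893)²·1.75²/654 = 0.0004395260
ward 3: (3789/12893)²·1.23²/495 = 0.0002639650
Sum = 0.0029028822 → 0.0029029.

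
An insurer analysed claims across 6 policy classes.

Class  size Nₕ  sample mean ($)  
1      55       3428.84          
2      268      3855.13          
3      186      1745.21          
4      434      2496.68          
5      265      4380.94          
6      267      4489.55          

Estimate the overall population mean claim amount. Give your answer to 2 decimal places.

N = 55 + 268 + 186 + 434 + 265 + 267 = 1475.
Weight each subgroup mean by Nₕ/N and sum.
Σ Nₕx̄ₕ = 55·3428.84 + 268·3855.13 + 186·1745.21 + 434·2496.68 + 265·4380.94 + 267·4489.55 = 188586.2 + 1033174.84 + 324609.06 + 1083559.12 + 1160949.1 + 1198709.85 = 4989588.17.
Divide by N: 4989588.17 / 1475 = 3382.7716... → 3382.77.

3382.77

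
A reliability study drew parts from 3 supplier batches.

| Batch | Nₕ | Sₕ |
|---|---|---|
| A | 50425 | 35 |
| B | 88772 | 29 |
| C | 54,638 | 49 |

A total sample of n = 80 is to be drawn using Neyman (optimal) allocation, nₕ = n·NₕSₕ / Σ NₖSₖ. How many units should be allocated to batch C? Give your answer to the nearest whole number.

31

A: NₕSₕ = 50425·35 = 1764875
B: NₕSₕ = 88772·29 = 2574388
C: NₕSₕ = 54638·49 = 2677262
Σ NₕSₕ = 7016525.
n_C = 80·2677262/7016525 = 30.525... → 31.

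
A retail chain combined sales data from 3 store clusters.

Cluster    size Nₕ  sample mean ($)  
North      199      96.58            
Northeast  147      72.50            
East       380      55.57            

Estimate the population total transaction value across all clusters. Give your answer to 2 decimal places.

50993.52

Estimate total by summing Nₕ·x̄ₕ over strata.
199·96.58 + 147·72.50 + 380·55.57 = 19219.42 + 10657.5 + 21116.6 = 50993.52.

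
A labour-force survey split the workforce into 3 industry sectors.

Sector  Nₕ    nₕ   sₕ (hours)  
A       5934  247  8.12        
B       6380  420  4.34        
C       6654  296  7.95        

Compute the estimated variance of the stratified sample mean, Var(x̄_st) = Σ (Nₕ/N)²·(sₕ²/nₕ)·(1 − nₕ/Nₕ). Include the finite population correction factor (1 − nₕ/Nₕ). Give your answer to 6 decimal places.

N = 18968; Wₕ = Nₕ/N.
sector A: (5934/18968)²·8.12²/247·(1 − 247/5934) = 0.025038182
sector B: (6380/18968)²·4.34²/420·(1 − 420/6380) = 0.004739735
sector C: (6654/18968)²·7.95²/296·(1 − 296/6654) = 0.025107460
Sum = 0.054885377 → 0.054885.

0.054885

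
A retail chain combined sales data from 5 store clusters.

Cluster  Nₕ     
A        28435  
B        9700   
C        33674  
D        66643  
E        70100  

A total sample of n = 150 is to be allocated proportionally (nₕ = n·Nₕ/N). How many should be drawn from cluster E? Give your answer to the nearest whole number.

50

N = 28435 + 9700 + 33674 + 66643 + 70100 = 208552.
n_E = 150·70100/208552 = 50.419... → 50.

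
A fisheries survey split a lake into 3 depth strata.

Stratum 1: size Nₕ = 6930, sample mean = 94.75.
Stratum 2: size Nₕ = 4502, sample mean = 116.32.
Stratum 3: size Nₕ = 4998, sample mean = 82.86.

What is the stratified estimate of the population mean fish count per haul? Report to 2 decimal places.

N = 6930 + 4502 + 4998 = 16430.
Weight each subgroup mean by Nₕ/N and sum.
Σ Nₕx̄ₕ = 6930·94.75 + 4502·116.32 + 4998·82.86 = 656617.5 + 523672.64 + 414134.28 = 1594424.42.
Divide by N: 1594424.42 / 16430 = 97.0435... → 97.04.

97.04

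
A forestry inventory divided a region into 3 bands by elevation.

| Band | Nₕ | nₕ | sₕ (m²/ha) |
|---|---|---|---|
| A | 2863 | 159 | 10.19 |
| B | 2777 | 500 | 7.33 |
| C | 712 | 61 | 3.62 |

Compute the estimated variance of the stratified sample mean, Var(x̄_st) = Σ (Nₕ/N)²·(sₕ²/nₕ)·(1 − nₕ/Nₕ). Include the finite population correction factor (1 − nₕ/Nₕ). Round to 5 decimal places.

0.14461

N = 6352; Wₕ = Nₕ/N.
band A: (2863/6352)²·10.19²/159·(1 − 159/2863) = 0.12530209
band B: (2777/6352)²·7.33²/500·(1 − 500/2777) = 0.01684053
band C: (712/6352)²·3.62²/61·(1 − 61/712) = 0.00246790
Sum = 0.14461052 → 0.14461.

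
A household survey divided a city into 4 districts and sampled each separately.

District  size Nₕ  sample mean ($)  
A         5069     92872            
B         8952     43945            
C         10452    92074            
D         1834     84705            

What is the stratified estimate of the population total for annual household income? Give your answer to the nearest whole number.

1981870226

Population total = Σ Nₕ·x̄ₕ (each stratum's size times its mean).
5069·92872 + 8952·43945 + 10452·92074 + 1834·84705 = 470768168 + 393395640 + 962357448 + 155348970 = 1981870226.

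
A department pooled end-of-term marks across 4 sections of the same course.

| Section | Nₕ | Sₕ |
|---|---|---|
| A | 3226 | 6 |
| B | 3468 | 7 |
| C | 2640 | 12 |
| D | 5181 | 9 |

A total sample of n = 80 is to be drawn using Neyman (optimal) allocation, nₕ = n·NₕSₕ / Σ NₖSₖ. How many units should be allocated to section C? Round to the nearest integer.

21

A: NₕSₕ = 3226·6 = 19356
B: NₕSₕ = 3468·7 = 24276
C: NₕSₕ = 2640·12 = 31680
D: NₕSₕ = 5181·9 = 46629
Σ NₕSₕ = 121941.
n_C = 80·31680/121941 = 20.784... → 21.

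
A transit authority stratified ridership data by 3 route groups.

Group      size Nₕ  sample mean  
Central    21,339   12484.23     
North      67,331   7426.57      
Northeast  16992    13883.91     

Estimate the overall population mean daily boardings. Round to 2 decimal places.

N = 105662; weights Wₕ = Nₕ/N = (0.2020, 0.6372, 0.1608).
x̄_st = Σ Wₕ·x̄ₕ = 0.2020·12484.23 + 0.6372·7426.57 + 0.1608·13883.91 ≈ 9486.4262...
→ 9486.43.

9486.43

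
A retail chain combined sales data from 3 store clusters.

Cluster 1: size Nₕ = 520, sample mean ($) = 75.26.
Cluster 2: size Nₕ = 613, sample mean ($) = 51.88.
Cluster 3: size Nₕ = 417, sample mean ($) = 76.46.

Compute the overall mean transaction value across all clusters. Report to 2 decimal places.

66.34

N = 520 + 613 + 417 = 1550.
The stratified mean weights each stratum mean by its population share Nₕ/N.
Σ Nₕx̄ₕ = 520·75.26 + 613·51.88 + 417·76.46 = 39135.2 + 31802.44 + 31883.82 = 102821.46.
Divide by N: 102821.46 / 1550 = 66.3364... → 66.34.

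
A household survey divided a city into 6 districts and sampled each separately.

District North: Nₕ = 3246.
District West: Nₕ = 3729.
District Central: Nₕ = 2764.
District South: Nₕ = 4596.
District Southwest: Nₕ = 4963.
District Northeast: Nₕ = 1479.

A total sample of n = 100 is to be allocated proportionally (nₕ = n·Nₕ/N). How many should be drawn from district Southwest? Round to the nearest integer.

24

N = 3246 + 3729 + 2764 + 4596 + 4963 + 1479 = 20777.
n_Southwest = 100·4963/20777 = 23.887... → 24.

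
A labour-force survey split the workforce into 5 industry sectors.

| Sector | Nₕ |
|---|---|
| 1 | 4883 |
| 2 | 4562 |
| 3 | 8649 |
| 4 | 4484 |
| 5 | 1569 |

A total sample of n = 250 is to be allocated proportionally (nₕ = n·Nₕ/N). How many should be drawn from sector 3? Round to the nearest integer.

90

N = 4883 + 4562 + 8649 + 4484 + 1569 = 24147.
n_3 = 250·8649/24147 = 89.545... → 90.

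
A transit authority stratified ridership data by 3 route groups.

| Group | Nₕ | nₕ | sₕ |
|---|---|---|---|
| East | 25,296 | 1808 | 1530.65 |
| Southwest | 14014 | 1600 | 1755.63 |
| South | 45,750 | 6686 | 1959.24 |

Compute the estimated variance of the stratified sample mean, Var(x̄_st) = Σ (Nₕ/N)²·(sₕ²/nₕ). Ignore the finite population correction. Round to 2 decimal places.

N = 85060; Wₕ = Nₕ/N.
group East: (25296/85060)²·1530.65²/1808 = 114.60573
group Southwest: (14014/85060)²·1755.63²/1600 = 52.29010
group South: (45750/85060)²·1959.24²/6686 = 166.08880
Sum = 332.98462 → 332.98.

332.98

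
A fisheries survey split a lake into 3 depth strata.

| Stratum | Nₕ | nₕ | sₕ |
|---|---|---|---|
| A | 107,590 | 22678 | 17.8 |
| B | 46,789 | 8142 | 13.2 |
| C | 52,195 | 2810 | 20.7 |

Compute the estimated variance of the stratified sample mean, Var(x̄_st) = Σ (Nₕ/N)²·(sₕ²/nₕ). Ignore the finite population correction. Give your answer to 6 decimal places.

N = 206574. Term for each stratum: Wₕ²sₕ²/nₕ.
Var(x̄_st) = 0.003789900 + 0.001097875 + 0.009735110 = 0.014622885 → 0.014623.

0.014623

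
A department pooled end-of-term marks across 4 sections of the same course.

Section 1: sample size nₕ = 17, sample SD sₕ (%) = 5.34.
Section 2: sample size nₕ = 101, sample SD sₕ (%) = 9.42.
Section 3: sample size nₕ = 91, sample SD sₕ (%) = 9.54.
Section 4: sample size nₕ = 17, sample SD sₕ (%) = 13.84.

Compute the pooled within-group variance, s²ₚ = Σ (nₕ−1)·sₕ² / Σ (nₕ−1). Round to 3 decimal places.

92.728

Degrees of freedom: 16 + 100 + 90 + 16 = 222.
Σ(nₕ−1)sₕ² = 16·28.5156 + 100·88.7364 + 90·91.0116 + 16·191.5456 = 20585.6632.
s²ₚ = 20585.6632 / 222 = 92.72821... → 92.728.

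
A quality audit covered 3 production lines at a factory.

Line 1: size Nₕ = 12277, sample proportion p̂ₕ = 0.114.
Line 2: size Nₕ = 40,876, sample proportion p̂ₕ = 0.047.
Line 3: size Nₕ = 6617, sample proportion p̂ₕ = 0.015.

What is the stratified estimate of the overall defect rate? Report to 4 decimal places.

0.0572

Wₕ = Nₕ/N with N = 59770: 0.2054, 0.6839, 0.1107.
p̂_st = 0.2054·0.114 + 0.6839·0.047 + 0.1107·0.015 ≈ 0.057219... → 0.0572.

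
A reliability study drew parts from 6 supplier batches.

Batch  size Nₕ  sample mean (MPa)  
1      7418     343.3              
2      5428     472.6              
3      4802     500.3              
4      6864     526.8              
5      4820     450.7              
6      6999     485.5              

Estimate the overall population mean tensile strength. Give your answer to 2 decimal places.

N = 36331; weights Wₕ = Nₕ/N = (0.2042, 0.1494, 0.1322, 0.1889, 0.1327, 0.1926).
x̄_st = Σ Wₕ·x̄ₕ = 0.2042·343.3 + 0.1494·472.6 + 0.1322·500.3 + 0.1889·526.8 + 0.1327·450.7 + 0.1926·485.5 ≈ 459.6806...
→ 459.68.

459.68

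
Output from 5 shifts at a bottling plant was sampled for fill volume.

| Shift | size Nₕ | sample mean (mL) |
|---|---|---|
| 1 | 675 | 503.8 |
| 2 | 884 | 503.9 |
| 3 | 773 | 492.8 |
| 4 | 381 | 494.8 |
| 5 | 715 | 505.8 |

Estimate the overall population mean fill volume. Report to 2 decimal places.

500.76

N = 675 + 884 + 773 + 381 + 715 = 3428.
The stratified mean weights each stratum mean by its population share Nₕ/N.
Σ Nₕx̄ₕ = 675·503.8 + 884·503.9 + 773·492.8 + 381·494.8 + 715·505.8 = 340065 + 445447.6 + 380934.4 + 188518.8 + 361647 = 1716612.8.
Divide by N: 1716612.8 / 3428 = 500.7622... → 500.76.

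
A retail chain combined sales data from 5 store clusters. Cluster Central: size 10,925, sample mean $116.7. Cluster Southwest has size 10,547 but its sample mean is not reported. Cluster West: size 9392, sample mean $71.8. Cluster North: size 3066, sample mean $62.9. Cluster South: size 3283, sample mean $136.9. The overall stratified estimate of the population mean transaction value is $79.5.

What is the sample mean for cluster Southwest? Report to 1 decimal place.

N = 10925 + 10547 + 9392 + 3066 + 3283 = 37213.
Overall total = μ·N = 79.5·37213 = 2958433.5.
Subtract the known strata: 10925·116.7 + 9392·71.8 + 3066·62.9 + 3283·136.9 = 2591587.2.
Remaining total for cluster Southwest: 2958433.5 − 2591587.2 = 366846.3.
Divide by its size: 366846.3 / 10547 = 34.782... → 34.8.

34.8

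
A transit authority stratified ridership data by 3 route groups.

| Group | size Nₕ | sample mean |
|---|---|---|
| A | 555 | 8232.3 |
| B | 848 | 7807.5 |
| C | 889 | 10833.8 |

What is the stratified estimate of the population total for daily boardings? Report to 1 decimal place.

20820934.7

A: 555·8232.3 = 4568926.5
B: 848·7807.5 = 6620760
C: 889·10833.8 = 9631248.2
τ̂ = Σ Nₕx̄ₕ = 20820934.7.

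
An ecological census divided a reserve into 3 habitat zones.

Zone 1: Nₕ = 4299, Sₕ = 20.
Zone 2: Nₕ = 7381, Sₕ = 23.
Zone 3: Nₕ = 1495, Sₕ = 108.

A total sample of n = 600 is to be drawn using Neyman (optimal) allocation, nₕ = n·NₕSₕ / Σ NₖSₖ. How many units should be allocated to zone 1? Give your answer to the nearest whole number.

Σ NₕSₕ = 4299·20 + 7381·23 + 1495·108 = 417203.
Share for 1: 85980/417203 = 0.20609.
n_1 = 600 × 0.20609 = 123.652... → 124.

124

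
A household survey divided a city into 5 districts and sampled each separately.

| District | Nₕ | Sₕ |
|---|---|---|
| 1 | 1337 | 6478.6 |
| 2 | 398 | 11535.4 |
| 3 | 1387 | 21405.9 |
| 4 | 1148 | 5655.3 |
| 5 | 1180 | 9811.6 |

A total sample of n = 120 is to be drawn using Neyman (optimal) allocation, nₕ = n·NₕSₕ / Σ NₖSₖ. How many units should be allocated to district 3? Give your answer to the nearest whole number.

Σ NₕSₕ = 1337·6478.6 + 398·11535.4 + 1387·21405.9 + 1148·5655.3 + 1180·9811.6 = 61012933.1.
Share for 3: 29689983.3/61012933.1 = 0.48662.
n_3 = 120 × 0.48662 = 58.394... → 58.

58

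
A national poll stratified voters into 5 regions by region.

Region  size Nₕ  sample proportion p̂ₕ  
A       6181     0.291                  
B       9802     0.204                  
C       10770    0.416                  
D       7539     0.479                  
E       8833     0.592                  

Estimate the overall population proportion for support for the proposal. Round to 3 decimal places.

Wₕ = Nₕ/N with N = 43125: 0.1433, 0.2273, 0.2497, 0.1748, 0.2048.
p̂_st = 0.1433·0.291 + 0.2273·0.204 + 0.2497·0.416 + 0.1748·0.479 + 0.2048·0.592 ≈ 0.39696... → 0.397.

0.397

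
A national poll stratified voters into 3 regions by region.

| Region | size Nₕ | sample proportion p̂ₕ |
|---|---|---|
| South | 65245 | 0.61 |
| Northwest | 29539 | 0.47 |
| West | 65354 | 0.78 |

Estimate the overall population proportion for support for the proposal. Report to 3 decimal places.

0.654

Wₕ = Nₕ/N with N = 160138: 0.4074, 0.1845, 0.4081.
p̂_st = 0.4074·0.61 + 0.1845·0.47 + 0.4081·0.78 ≈ 0.65355... → 0.654.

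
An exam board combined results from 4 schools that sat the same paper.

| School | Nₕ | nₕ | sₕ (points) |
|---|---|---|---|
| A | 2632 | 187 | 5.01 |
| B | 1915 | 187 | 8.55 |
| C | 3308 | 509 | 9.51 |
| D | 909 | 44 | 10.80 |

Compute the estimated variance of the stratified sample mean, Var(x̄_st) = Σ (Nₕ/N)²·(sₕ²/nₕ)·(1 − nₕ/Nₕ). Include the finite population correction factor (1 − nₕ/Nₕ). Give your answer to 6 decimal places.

0.076645

N = 8764; Wₕ = Nₕ/N.
school A: (2632/8764)²·5.01²/187·(1 − 187/2632) = 0.011245891
school B: (1915/8764)²·8.55²/187·(1 − 187/1915) = 0.016842184
school C: (3308/8764)²·9.51²/509·(1 − 509/3308) = 0.021419381
school D: (909/8764)²·10.80²/44·(1 − 44/909) = 0.027137516
Sum = 0.076644971 → 0.076645.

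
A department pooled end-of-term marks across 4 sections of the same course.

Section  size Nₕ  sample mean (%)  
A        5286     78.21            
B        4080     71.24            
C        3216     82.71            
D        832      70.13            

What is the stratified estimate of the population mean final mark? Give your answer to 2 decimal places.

76.67

N = 13414; weights Wₕ = Nₕ/N = (0.3941, 0.3042, 0.2397, 0.0620).
x̄_st = Σ Wₕ·x̄ₕ = 0.3941·78.21 + 0.3042·71.24 + 0.2397·82.71 + 0.0620·70.13 ≈ 76.6677...
→ 76.67.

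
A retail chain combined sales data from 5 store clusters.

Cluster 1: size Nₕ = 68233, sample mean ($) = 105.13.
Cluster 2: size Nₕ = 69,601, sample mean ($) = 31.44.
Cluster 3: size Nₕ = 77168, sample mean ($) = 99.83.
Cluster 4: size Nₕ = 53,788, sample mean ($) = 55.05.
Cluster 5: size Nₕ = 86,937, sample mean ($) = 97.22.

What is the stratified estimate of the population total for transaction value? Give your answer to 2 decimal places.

Population total = Σ Nₕ·x̄ₕ (each stratum's size times its mean).
68233·105.13 + 69601·31.44 + 77168·99.83 + 53788·55.05 + 86937·97.22 = 7173335.29 + 2188255.44 + 7703681.44 + 2961029.4 + 8452015.14 = 28478316.71.

28478316.71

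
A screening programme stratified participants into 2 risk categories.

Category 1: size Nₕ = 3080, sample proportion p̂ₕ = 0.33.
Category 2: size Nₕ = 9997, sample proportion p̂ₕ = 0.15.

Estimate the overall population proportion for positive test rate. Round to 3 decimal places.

N = 3080 + 9997 = 13077.
Overall proportion = Σ (Nₕ/N)·p̂ₕ.
Σ Nₕp̂ₕ = 1016.4 + 1499.55 = 2515.95.
2515.95 / 13077 = 0.19240... → 0.192.

0.192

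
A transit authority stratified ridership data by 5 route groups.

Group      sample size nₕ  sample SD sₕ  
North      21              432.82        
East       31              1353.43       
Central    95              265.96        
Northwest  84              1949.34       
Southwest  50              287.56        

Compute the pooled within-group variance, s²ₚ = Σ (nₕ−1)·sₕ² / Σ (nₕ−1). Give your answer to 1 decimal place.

1394183.5

North: (21−1)·432.82² = 20·187333.1524 = 3746663.048
East: (31−1)·1353.43² = 30·1831772.7649 = 54953182.947
Central: (95−1)·265.96² = 94·70734.7216 = 6649063.8304
Northwest: (84−1)·1949.34² = 83·3799926.4356 = 315393894.1548
Southwest: (50−1)·287.56² = 49·82690.7536 = 4051846.9264
Numerator = 384794650.9066; denominator = Σ(nₕ−1) = 276.
s²ₚ = 384794650.9066/276 = 1394183.518... → 1394183.5.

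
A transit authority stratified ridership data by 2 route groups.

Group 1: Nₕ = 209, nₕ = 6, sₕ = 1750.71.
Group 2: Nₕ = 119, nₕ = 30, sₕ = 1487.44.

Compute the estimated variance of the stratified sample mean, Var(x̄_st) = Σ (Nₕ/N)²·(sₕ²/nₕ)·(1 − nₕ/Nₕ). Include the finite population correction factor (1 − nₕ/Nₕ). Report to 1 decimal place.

N = 328; Wₕ = Nₕ/N.
group 1: (209/328)²·1750.71²/6·(1 − 6/209) = 201452.1056
group 2: (119/328)²·1487.44²/30·(1 − 30/119) = 7260.1725
Sum = 208712.2781 → 208712.3.

208712.3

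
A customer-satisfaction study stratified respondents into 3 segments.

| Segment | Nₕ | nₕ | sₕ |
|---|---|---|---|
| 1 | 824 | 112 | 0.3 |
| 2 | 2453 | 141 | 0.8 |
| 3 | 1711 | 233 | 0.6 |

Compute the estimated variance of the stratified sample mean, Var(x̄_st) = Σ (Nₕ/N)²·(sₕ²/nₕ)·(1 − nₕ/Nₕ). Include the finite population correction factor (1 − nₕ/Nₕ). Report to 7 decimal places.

0.0012106

N = 4988. Term for each stratum: Wₕ²sₕ²/nₕ·(1−nₕ/Nₕ).
Var(x̄_st) = 0.0000189487 + 0.0010346497 + 0.0001570428 = 0.0012106412 → 0.0012106.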